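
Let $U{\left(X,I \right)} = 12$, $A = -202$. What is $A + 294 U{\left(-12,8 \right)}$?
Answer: $3326$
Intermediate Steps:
$A + 294 U{\left(-12,8 \right)} = -202 + 294 \cdot 12 = -202 + 3528 = 3326$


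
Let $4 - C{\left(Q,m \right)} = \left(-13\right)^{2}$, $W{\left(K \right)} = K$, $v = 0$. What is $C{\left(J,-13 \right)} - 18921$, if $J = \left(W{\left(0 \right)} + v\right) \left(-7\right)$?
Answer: $-19086$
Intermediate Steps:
$J = 0$ ($J = \left(0 + 0\right) \left(-7\right) = 0 \left(-7\right) = 0$)
$C{\left(Q,m \right)} = -165$ ($C{\left(Q,m \right)} = 4 - \left(-13\right)^{2} = 4 - 169 = -165$)
$C{\left(J,-13 \right)} - 18921 = -165 - 18921 = -19086$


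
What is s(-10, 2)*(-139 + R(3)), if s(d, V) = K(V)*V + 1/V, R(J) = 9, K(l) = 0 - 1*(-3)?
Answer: -845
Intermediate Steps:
K(l) = 3 (K(l) = 0 + 3 = 3)
s(d, V) = 1/V + 3*V (s(d, V) = 3*V + 1/V = 1/V + 3*V)
s(-10, 2)*(-139 + R(3)) = (1/2 + 3*2)*(-139 + 9) = (½ + 6)*(-130) = (13/2)*(-130) = -845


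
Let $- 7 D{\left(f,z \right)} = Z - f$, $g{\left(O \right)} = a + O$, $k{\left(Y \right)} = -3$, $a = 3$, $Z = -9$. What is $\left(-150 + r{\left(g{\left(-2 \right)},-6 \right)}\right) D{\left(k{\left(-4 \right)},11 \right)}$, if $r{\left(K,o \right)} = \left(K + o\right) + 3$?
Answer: $- \frac{912}{7} \approx -130.29$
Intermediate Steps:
$g{\left(O \right)} = 3 + O$
$r{\left(K,o \right)} = 3 + K + o$
$D{\left(f,z \right)} = \frac{9}{7} + \frac{f}{7}$ ($D{\left(f,z \right)} = - \frac{-9 - f}{7} = \frac{9}{7} + \frac{f}{7}$)
$\left(-150 + r{\left(g{\left(-2 \right)},-6 \right)}\right) D{\left(k{\left(-4 \right)},11 \right)} = \left(-150 + \left(3 + \left(3 - 2\right) - 6\right)\right) \left(\frac{9}{7} + \frac{1}{7} \left(-3\right)\right) = \left(-150 + \left(3 + 1 - 6\right)\right) \left(\frac{9}{7} - \frac{3}{7}\right) = \left(-150 - 2\right) \frac{6}{7} = \left(-152\right) \frac{6}{7} = - \frac{912}{7}$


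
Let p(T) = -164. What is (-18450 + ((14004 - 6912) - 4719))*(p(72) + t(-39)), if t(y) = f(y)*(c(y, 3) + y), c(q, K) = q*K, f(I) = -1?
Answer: 128616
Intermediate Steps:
c(q, K) = K*q
t(y) = -4*y (t(y) = -(3*y + y) = -4*y)
(-18450 + ((14004 - 6912) - 4719))*(p(72) + t(-39)) = (-18450 + ((14004 - 6912) - 4719))*(-164 - 4*(-39)) = (-18450 + (7092 - 4719))*(-164 + 156) = (-18450 + 2373)*(-8) = -16077*(-8) = 128616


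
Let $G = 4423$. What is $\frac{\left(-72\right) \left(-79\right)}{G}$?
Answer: $\frac{5688}{4423} \approx 1.286$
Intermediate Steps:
$\frac{\left(-72\right) \left(-79\right)}{G} = \frac{\left(-72\right) \left(-79\right)}{4423} = 5688 \cdot \frac{1}{4423} = \frac{5688}{4423}$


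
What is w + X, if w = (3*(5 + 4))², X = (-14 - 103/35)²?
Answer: 1244674/1225 ≈ 1016.1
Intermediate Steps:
X = 351649/1225 (X = (-14 - 103*1/35)² = (-14 - 103/35)² = (-593/35)² = 351649/1225 ≈ 287.06)
w = 729 (w = (3*9)² = 27² = 729)
w + X = 729 + 351649/1225 = 1244674/1225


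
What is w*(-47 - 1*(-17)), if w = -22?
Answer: 660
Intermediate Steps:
w*(-47 - 1*(-17)) = -22*(-47 - 1*(-17)) = -22*(-47 + 17) = -22*(-30) = 660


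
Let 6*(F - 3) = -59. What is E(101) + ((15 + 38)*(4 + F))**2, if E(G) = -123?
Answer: 807373/36 ≈ 22427.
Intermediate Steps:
F = -41/6 (F = 3 + (1/6)*(-59) = 3 - 59/6 = -41/6 ≈ -6.8333)
E(101) + ((15 + 38)*(4 + F))**2 = -123 + ((15 + 38)*(4 - 41/6))**2 = -123 + (53*(-17/6))**2 = -123 + (-901/6)**2 = -123 + 811801/36 = 807373/36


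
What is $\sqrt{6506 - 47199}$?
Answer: $i \sqrt{40693} \approx 201.73 i$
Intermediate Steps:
$\sqrt{6506 - 47199} = \sqrt{-40693} = i \sqrt{40693}$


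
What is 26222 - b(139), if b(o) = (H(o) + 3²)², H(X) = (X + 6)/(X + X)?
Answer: 2019534439/77284 ≈ 26131.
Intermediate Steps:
H(X) = (6 + X)/(2*X) (H(X) = (6 + X)/((2*X)) = (6 + X)*(1/(2*X)) = (6 + X)/(2*X))
b(o) = (9 + (6 + o)/(2*o))² (b(o) = ((6 + o)/(2*o) + 3²)² = ((6 + o)/(2*o) + 9)² = (9 + (6 + o)/(2*o))²)
26222 - b(139) = 26222 - (6 + 19*139)²/(4*139²) = 26222 - (6 + 2641)²/(4*19321) = 26222 - 2647²/(4*19321) = 26222 - 7006609/(4*19321) = 26222 - 1*7006609/77284 = 26222 - 7006609/77284 = 2019534439/77284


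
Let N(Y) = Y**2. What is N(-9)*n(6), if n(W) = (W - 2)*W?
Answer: 1944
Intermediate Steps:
n(W) = W*(-2 + W) (n(W) = (-2 + W)*W = W*(-2 + W))
N(-9)*n(6) = (-9)**2*(6*(-2 + 6)) = 81*(6*4) = 81*24 = 1944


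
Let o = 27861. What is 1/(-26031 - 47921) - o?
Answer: -2060376673/73952 ≈ -27861.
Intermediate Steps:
1/(-26031 - 47921) - o = 1/(-26031 - 47921) - 1*27861 = 1/(-73952) - 27861 = -1/73952 - 27861 = -2060376673/73952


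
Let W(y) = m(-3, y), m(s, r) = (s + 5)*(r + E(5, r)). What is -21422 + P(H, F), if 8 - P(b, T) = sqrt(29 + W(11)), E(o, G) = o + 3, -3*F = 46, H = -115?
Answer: -21414 - sqrt(67) ≈ -21422.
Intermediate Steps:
F = -46/3 (F = -1/3*46 = -46/3 ≈ -15.333)
E(o, G) = 3 + o
m(s, r) = (5 + s)*(8 + r) (m(s, r) = (s + 5)*(r + (3 + 5)) = (5 + s)*(r + 8) = (5 + s)*(8 + r))
W(y) = 16 + 2*y (W(y) = 40 + 5*y + 8*(-3) + y*(-3) = 40 + 5*y - 24 - 3*y = 16 + 2*y)
P(b, T) = 8 - sqrt(67) (P(b, T) = 8 - sqrt(29 + (16 + 2*11)) = 8 - sqrt(29 + (16 + 22)) = 8 - sqrt(29 + 38) = 8 - sqrt(67))
-21422 + P(H, F) = -21422 + (8 - sqrt(67)) = -21414 - sqrt(67)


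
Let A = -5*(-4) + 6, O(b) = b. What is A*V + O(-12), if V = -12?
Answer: -324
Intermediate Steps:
A = 26 (A = 20 + 6 = 26)
A*V + O(-12) = 26*(-12) - 12 = -312 - 12 = -324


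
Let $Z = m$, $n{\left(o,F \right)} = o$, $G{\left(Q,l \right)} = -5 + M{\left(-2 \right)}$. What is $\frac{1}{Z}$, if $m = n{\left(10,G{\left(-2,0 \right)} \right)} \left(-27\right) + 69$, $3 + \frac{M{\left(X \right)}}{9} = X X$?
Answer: $- \frac{1}{201} \approx -0.0049751$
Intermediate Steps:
$M{\left(X \right)} = -27 + 9 X^{2}$ ($M{\left(X \right)} = -27 + 9 X X = -27 + 9 X^{2}$)
$G{\left(Q,l \right)} = 4$ ($G{\left(Q,l \right)} = -5 - \left(27 - 9 \left(-2\right)^{2}\right) = -5 + \left(-27 + 9 \cdot 4\right) = -5 + \left(-27 + 36\right) = -5 + 9 = 4$)
$m = -201$ ($m = 10 \left(-27\right) + 69 = -270 + 69 = -201$)
$Z = -201$
$\frac{1}{Z} = \frac{1}{-201} = - \frac{1}{201}$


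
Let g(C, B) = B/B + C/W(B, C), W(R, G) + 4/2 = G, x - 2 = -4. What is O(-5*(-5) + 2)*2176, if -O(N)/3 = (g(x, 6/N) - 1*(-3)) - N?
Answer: 146880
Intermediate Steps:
x = -2 (x = 2 - 4 = -2)
W(R, G) = -2 + G
g(C, B) = 1 + C/(-2 + C) (g(C, B) = B/B + C/(-2 + C) = 1 + C/(-2 + C))
O(N) = -27/2 + 3*N (O(N) = -3*((2*(-1 - 2)/(-2 - 2) - 1*(-3)) - N) = -3*((2*(-3)/(-4) + 3) - N) = -3*((2*(-¼)*(-3) + 3) - N) = -3*((3/2 + 3) - N) = -3*(9/2 - N) = -27/2 + 3*N)
O(-5*(-5) + 2)*2176 = (-27/2 + 3*(-5*(-5) + 2))*2176 = (-27/2 + 3*(25 + 2))*2176 = (-27/2 + 3*27)*2176 = (-27/2 + 81)*2176 = (135/2)*2176 = 146880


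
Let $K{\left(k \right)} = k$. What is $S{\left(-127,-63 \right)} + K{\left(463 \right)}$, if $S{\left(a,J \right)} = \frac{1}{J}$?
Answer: $\frac{29168}{63} \approx 462.98$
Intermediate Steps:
$S{\left(-127,-63 \right)} + K{\left(463 \right)} = \frac{1}{-63} + 463 = - \frac{1}{63} + 463 = \frac{29168}{63}$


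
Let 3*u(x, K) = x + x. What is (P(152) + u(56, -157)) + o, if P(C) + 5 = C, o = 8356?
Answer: 25621/3 ≈ 8540.3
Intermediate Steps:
P(C) = -5 + C
u(x, K) = 2*x/3 (u(x, K) = (x + x)/3 = (2*x)/3 = 2*x/3)
(P(152) + u(56, -157)) + o = ((-5 + 152) + (2/3)*56) + 8356 = (147 + 112/3) + 8356 = 553/3 + 8356 = 25621/3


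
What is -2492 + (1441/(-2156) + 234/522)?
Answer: -14165779/5684 ≈ -2492.2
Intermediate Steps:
-2492 + (1441/(-2156) + 234/522) = -2492 + (1441*(-1/2156) + 234*(1/522)) = -2492 + (-131/196 + 13/29) = -2492 - 1251/5684 = -14165779/5684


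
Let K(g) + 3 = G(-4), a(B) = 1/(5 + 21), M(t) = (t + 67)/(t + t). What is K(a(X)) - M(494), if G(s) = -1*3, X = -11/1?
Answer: -6489/988 ≈ -6.5678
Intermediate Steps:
M(t) = (67 + t)/(2*t) (M(t) = (67 + t)/((2*t)) = (67 + t)*(1/(2*t)) = (67 + t)/(2*t))
X = -11 (X = -11*1 = -11)
a(B) = 1/26
G(s) = -3
K(g) = -6 (K(g) = -3 - 3 = -6)
K(a(X)) - M(494) = -6 - (67 + 494)/(2*494) = -6 - 561/(2*494) = -6 - 1*561/988 = -6 - 561/988 = -6489/988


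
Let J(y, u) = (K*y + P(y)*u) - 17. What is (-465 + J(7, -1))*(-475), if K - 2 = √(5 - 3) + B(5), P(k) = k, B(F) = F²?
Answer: 142500 - 3325*√2 ≈ 1.3780e+5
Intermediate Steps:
K = 27 + √2 (K = 2 + (√(5 - 3) + 5²) = 2 + (√2 + 25) = 2 + (25 + √2) = 27 + √2 ≈ 28.414)
J(y, u) = -17 + u*y + y*(27 + √2) (J(y, u) = ((27 + √2)*y + y*u) - 17 = (y*(27 + √2) + u*y) - 17 = (u*y + y*(27 + √2)) - 17 = -17 + u*y + y*(27 + √2))
(-465 + J(7, -1))*(-475) = (-465 + (-17 - 1*7 + 7*(27 + √2)))*(-475) = (-465 + (-17 - 7 + (189 + 7*√2)))*(-475) = (-465 + (165 + 7*√2))*(-475) = (-300 + 7*√2)*(-475) = 142500 - 3325*√2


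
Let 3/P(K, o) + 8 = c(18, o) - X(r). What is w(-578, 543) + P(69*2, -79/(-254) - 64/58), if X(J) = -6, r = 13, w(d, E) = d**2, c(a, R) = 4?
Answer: 668171/2 ≈ 3.3409e+5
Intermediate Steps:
P(K, o) = 3/2 (P(K, o) = 3/(-8 + (4 - 1*(-6))) = 3/(-8 + (4 + 6)) = 3/(-8 + 10) = 3/2)
w(-578, 543) + P(69*2, -79/(-254) - 64/58) = (-578)**2 + 3/2 = 334084 + 3/2 = 668171/2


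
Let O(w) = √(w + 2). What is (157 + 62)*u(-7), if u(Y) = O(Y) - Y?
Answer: 1533 + 219*I*√5 ≈ 1533.0 + 489.7*I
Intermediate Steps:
O(w) = √(2 + w)
u(Y) = √(2 + Y) - Y
(157 + 62)*u(-7) = (157 + 62)*(√(2 - 7) - 1*(-7)) = 219*(√(-5) + 7) = 219*(I*√5 + 7) = 219*(7 + I*√5) = 1533 + 219*I*√5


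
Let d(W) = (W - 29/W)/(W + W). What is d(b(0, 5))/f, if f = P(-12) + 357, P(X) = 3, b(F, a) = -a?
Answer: -1/4500 ≈ -0.00022222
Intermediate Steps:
d(W) = (W - 29/W)/(2*W) (d(W) = (W - 29/W)/((2*W)) = (W - 29/W)*(1/(2*W)) = (W - 29/W)/(2*W))
f = 360 (f = 3 + 357 = 360)
d(b(0, 5))/f = ((-29 + (-1*5)**2)/(2*(-1*5)**2))/360 = ((1/2)*(-29 + (-5)**2)/(-5)**2)*(1/360) = ((1/2)*(1/25)*(-29 + 25))*(1/360) = ((1/2)*(1/25)*(-4))*(1/360) = -2/25*1/360 = -1/4500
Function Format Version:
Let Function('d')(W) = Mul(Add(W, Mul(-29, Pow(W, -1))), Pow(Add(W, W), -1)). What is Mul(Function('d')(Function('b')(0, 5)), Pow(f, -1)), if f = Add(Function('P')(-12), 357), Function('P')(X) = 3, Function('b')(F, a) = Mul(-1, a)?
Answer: Rational(-1, 4500) ≈ -0.00022222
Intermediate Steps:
Function('d')(W) = Mul(Rational(1, 2), Pow(W, -1), Add(W, Mul(-29, Pow(W, -1)))) (Function('d')(W) = Mul(Add(W, Mul(-29, Pow(W, -1))), Pow(Mul(2, W), -1)) = Mul(Add(W, Mul(-29, Pow(W, -1))), Mul(Rational(1, 2), Pow(W, -1))) = Mul(Rational(1, 2), Pow(W, -1), Add(W, Mul(-29, Pow(W, -1)))))
f = 360 (f = Add(3, 357) = 360)
Mul(Function('d')(Function('b')(0, 5)), Pow(f, -1)) = Mul(Mul(Rational(1, 2), Pow(Mul(-1, 5), -2), Add(-29, Pow(Mul(-1, 5), 2))), Pow(360, -1)) = Mul(Mul(Rational(1, 2), Pow(-5, -2), Add(-29, Pow(-5, 2))), Rational(1, 360)) = Mul(Mul(Rational(1, 2), Rational(1, 25), Add(-29, 25)), Rational(1, 360)) = Mul(Mul(Rational(1, 2), Rational(1, 25), -4), Rational(1, 360)) = Mul(Rational(-2, 25), Rational(1, 360)) = Rational(-1, 4500)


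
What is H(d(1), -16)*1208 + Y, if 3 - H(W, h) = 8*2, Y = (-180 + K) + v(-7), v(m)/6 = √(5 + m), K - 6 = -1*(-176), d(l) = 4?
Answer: -15702 + 6*I*√2 ≈ -15702.0 + 8.4853*I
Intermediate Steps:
K = 182 (K = 6 - 1*(-176) = 6 + 176 = 182)
v(m) = 6*√(5 + m)
Y = 2 + 6*I*√2 (Y = (-180 + 182) + 6*√(5 - 7) = 2 + 6*√(-2) = 2 + 6*(I*√2) = 2 + 6*I*√2 ≈ 2.0 + 8.4853*I)
H(W, h) = -13 (H(W, h) = 3 - 8*2 = 3 - 1*16 = 3 - 16 = -13)
H(d(1), -16)*1208 + Y = -13*1208 + (2 + 6*I*√2) = -15704 + (2 + 6*I*√2) = -15702 + 6*I*√2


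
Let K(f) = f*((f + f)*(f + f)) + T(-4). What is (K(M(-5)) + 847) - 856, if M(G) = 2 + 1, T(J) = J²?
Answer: 115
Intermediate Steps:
M(G) = 3
K(f) = 16 + 4*f³ (K(f) = f*((f + f)*(f + f)) + (-4)² = f*((2*f)*(2*f)) + 16 = f*(4*f²) + 16 = 4*f³ + 16 = 16 + 4*f³)
(K(M(-5)) + 847) - 856 = ((16 + 4*3³) + 847) - 856 = ((16 + 4*27) + 847) - 856 = ((16 + 108) + 847) - 856 = (124 + 847) - 856 = 971 - 856 = 115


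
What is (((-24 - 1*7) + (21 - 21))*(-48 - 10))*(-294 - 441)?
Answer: -1321530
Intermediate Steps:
(((-24 - 1*7) + (21 - 21))*(-48 - 10))*(-294 - 441) = (((-24 - 7) + 0)*(-58))*(-735) = ((-31 + 0)*(-58))*(-735) = -31*(-58)*(-735) = 1798*(-735) = -1321530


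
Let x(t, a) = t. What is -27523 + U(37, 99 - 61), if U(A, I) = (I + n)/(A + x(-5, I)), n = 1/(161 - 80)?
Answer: -71336537/2592 ≈ -27522.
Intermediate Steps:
n = 1/81 ≈ 0.012346
U(A, I) = (1/81 + I)/(-5 + A) (U(A, I) = (I + 1/81)/(A - 5) = (1/81 + I)/(-5 + A))
-27523 + U(37, 99 - 61) = -27523 + (1/81 + (99 - 61))/(-5 + 37) = -27523 + (1/81 + 38)/32 = -27523 + (1/32)*(3079/81) = -27523 + 3079/2592 = -71336537/2592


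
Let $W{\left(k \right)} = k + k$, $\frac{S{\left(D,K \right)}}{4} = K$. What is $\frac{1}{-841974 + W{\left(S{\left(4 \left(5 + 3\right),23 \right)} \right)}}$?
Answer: $- \frac{1}{841790} \approx -1.1879 \cdot 10^{-6}$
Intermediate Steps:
$S{\left(D,K \right)} = 4 K$
$W{\left(k \right)} = 2 k$
$\frac{1}{-841974 + W{\left(S{\left(4 \left(5 + 3\right),23 \right)} \right)}} = \frac{1}{-841974 + 2 \cdot 4 \cdot 23} = \frac{1}{-841974 + 2 \cdot 92} = \frac{1}{-841974 + 184} = \frac{1}{-841790} = - \frac{1}{841790}$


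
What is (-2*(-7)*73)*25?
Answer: 25550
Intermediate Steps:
(-2*(-7)*73)*25 = (14*73)*25 = 1022*25 = 25550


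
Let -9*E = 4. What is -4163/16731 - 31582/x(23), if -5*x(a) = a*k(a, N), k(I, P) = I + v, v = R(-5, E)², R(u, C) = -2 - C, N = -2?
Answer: 213804221819/792329967 ≈ 269.84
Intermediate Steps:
E = -4/9 (E = -⅑*4 = -4/9 ≈ -0.44444)
v = 196/81 (v = (-2 - 1*(-4/9))² = (-2 + 4/9)² = (-14/9)² = 196/81 ≈ 2.4198)
k(I, P) = 196/81 + I (k(I, P) = I + 196/81 = 196/81 + I)
x(a) = -a*(196/81 + a)/5
-4163/16731 - 31582/x(23) = -4163/16731 - 31582*(-405/(23*(196 + 81*23))) = -4163*1/16731 - 31582*(-405/(23*(196 + 1863))) = -4163/16731 - 31582/((-1/405*23*2059)) = -4163/16731 - 31582/(-47357/405) = -4163/16731 - 31582*(-405/47357) = -4163/16731 + 12790710/47357 = 213804221819/792329967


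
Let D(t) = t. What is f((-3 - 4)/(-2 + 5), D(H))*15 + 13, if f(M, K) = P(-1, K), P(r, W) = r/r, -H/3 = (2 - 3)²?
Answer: 28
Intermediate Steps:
H = -3 (H = -3*(2 - 3)² = -3*(-1)² = -3*1 = -3)
P(r, W) = 1
f(M, K) = 1
f((-3 - 4)/(-2 + 5), D(H))*15 + 13 = 1*15 + 13 = 15 + 13 = 28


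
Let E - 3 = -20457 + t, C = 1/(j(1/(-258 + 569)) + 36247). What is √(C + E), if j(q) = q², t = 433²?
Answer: √513254992053808484089122/1752923044 ≈ 408.70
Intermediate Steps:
t = 187489
C = 96721/3505846088 (C = 1/((1/(-258 + 569))² + 36247) = 1/((1/311)² + 36247) = 1/(1/96721 + 36247) = 1/(3505846088/96721) = 96721/3505846088 ≈ 2.7588e-5)
E = 167035 (E = 3 + (-20457 + 187489) = 3 + 167032 = 167035)
√(C + E) = √(96721/3505846088 + 167035) = √(585599001405801/3505846088) = √513254992053808484089122/1752923044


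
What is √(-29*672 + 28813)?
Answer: 5*√373 ≈ 96.566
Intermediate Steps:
√(-29*672 + 28813) = √(-19488 + 28813) = √9325 = 5*√373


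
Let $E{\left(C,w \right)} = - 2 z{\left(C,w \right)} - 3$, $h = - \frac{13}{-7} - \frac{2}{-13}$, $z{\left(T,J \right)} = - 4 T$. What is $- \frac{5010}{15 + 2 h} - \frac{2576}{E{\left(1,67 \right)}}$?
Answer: $- \frac{2246202}{2885} \approx -778.58$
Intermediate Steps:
$h = \frac{183}{91}$ ($h = \left(-13\right) \left(- \frac{1}{7}\right) - - \frac{2}{13} = \frac{13}{7} + \frac{2}{13} = \frac{183}{91} \approx 2.011$)
$E{\left(C,w \right)} = -3 + 8 C$ ($E{\left(C,w \right)} = - 2 \left(- 4 C\right) - 3 = 8 C - 3 = -3 + 8 C$)
$- \frac{5010}{15 + 2 h} - \frac{2576}{E{\left(1,67 \right)}} = - \frac{5010}{15 + 2 \cdot \frac{183}{91}} - \frac{2576}{-3 + 8 \cdot 1} = - \frac{5010}{15 + \frac{366}{91}} - \frac{2576}{-3 + 8} = - \frac{5010}{\frac{1731}{91}} - \frac{2576}{5} = \left(-5010\right) \frac{91}{1731} - \frac{2576}{5} = - \frac{151970}{577} - \frac{2576}{5} = - \frac{2246202}{2885}$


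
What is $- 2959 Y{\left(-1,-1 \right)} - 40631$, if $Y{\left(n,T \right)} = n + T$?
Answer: $-34713$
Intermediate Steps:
$Y{\left(n,T \right)} = T + n$
$- 2959 Y{\left(-1,-1 \right)} - 40631 = - 2959 \left(-1 - 1\right) - 40631 = \left(-2959\right) \left(-2\right) - 40631 = 5918 - 40631 = -34713$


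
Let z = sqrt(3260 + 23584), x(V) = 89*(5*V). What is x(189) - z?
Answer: 84105 - 2*sqrt(6711) ≈ 83941.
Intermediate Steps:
x(V) = 445*V
z = 2*sqrt(6711) (z = sqrt(26844) = 2*sqrt(6711) ≈ 163.84)
x(189) - z = 445*189 - 2*sqrt(6711) = 84105 - 2*sqrt(6711)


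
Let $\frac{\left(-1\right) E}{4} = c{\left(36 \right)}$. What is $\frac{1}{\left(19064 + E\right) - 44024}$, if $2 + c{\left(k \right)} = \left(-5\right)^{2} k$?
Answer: $- \frac{1}{28552} \approx -3.5024 \cdot 10^{-5}$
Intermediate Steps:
$c{\left(k \right)} = -2 + 25 k$ ($c{\left(k \right)} = -2 + \left(-5\right)^{2} k = -2 + 25 k$)
$E = -3592$ ($E = - 4 \left(-2 + 25 \cdot 36\right) = - 4 \left(-2 + 900\right) = \left(-4\right) 898 = -3592$)
$\frac{1}{\left(19064 + E\right) - 44024} = \frac{1}{\left(19064 - 3592\right) - 44024} = \frac{1}{15472 - 44024} = \frac{1}{-28552} = - \frac{1}{28552}$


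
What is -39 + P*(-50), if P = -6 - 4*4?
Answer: 1061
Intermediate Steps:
P = -22 (P = -6 - 16 = -22)
-39 + P*(-50) = -39 - 22*(-50) = -39 + 1100 = 1061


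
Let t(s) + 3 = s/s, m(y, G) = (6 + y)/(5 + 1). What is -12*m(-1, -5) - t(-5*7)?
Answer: -8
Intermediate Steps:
m(y, G) = 1 + y/6 (m(y, G) = (6 + y)/6 = (6 + y)*(1/6) = 1 + y/6)
t(s) = -2 (t(s) = -3 + s/s = -3 + 1 = -2)
-12*m(-1, -5) - t(-5*7) = -12*(1 + (1/6)*(-1)) - 1*(-2) = -12*(1 - 1/6) + 2 = -12*5/6 + 2 = -10 + 2 = -8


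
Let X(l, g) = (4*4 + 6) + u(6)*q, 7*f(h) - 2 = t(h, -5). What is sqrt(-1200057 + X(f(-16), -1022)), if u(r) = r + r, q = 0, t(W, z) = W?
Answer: I*sqrt(1200035) ≈ 1095.5*I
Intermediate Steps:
f(h) = 2/7 + h/7
u(r) = 2*r
X(l, g) = 22 (X(l, g) = (4*4 + 6) + (2*6)*0 = (16 + 6) + 12*0 = 22 + 0 = 22)
sqrt(-1200057 + X(f(-16), -1022)) = sqrt(-1200057 + 22) = sqrt(-1200035) = I*sqrt(1200035)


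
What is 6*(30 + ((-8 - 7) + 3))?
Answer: 108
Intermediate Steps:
6*(30 + ((-8 - 7) + 3)) = 6*(30 + (-15 + 3)) = 6*(30 - 12) = 6*18 = 108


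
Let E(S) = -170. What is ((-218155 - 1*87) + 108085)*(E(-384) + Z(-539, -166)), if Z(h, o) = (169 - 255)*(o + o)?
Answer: -3126475974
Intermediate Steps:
Z(h, o) = -172*o
((-218155 - 1*87) + 108085)*(E(-384) + Z(-539, -166)) = ((-218155 - 1*87) + 108085)*(-170 - 172*(-166)) = ((-218155 - 87) + 108085)*(-170 + 28552) = (-218242 + 108085)*28382 = -110157*28382 = -3126475974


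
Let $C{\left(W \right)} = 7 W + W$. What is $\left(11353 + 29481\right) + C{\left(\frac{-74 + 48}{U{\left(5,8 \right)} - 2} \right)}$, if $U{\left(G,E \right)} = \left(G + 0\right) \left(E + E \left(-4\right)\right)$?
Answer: $\frac{2490978}{61} \approx 40836.0$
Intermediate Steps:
$U{\left(G,E \right)} = - 3 E G$ ($U{\left(G,E \right)} = G \left(E - 4 E\right) = G \left(- 3 E\right) = - 3 E G$)
$C{\left(W \right)} = 8 W$
$\left(11353 + 29481\right) + C{\left(\frac{-74 + 48}{U{\left(5,8 \right)} - 2} \right)} = \left(11353 + 29481\right) + 8 \frac{-74 + 48}{\left(-3\right) 8 \cdot 5 - 2} = 40834 + 8 \left(- \frac{26}{-120 - 2}\right) = 40834 + 8 \left(- \frac{26}{-122}\right) = 40834 + 8 \left(\left(-26\right) \left(- \frac{1}{122}\right)\right) = 40834 + 8 \cdot \frac{13}{61} = 40834 + \frac{104}{61} = \frac{2490978}{61}$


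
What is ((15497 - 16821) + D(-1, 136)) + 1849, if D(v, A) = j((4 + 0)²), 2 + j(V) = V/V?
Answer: 524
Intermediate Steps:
j(V) = -1 (j(V) = -2 + V/V = -2 + 1 = -1)
D(v, A) = -1
((15497 - 16821) + D(-1, 136)) + 1849 = ((15497 - 16821) - 1) + 1849 = (-1324 - 1) + 1849 = -1325 + 1849 = 524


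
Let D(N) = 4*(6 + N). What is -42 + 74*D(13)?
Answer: 5582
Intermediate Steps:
D(N) = 24 + 4*N
-42 + 74*D(13) = -42 + 74*(24 + 4*13) = -42 + 74*(24 + 52) = -42 + 74*76 = -42 + 5624 = 5582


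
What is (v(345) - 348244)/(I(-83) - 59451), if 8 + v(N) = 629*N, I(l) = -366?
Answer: 43749/19939 ≈ 2.1941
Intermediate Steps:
v(N) = -8 + 629*N
(v(345) - 348244)/(I(-83) - 59451) = ((-8 + 629*345) - 348244)/(-366 - 59451) = ((-8 + 217005) - 348244)/(-59817) = (216997 - 348244)*(-1/59817) = -131247*(-1/59817) = 43749/19939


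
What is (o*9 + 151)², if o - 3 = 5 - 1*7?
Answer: 25600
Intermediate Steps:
o = 1 (o = 3 + (5 - 1*7) = 3 + (5 - 7) = 3 - 2 = 1)
(o*9 + 151)² = (1*9 + 151)² = (9 + 151)² = 160² = 25600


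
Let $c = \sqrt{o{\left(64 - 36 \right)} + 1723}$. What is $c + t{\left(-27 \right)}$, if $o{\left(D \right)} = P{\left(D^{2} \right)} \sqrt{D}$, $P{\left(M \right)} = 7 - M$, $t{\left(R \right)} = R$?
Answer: $-27 + \sqrt{1723 - 1554 \sqrt{7}} \approx -27.0 + 48.872 i$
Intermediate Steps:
$o{\left(D \right)} = \sqrt{D} \left(7 - D^{2}\right)$ ($o{\left(D \right)} = \left(7 - D^{2}\right) \sqrt{D} = \sqrt{D} \left(7 - D^{2}\right)$)
$c = \sqrt{1723 - 1554 \sqrt{7}}$ ($c = \sqrt{\sqrt{64 - 36} \left(7 - \left(64 - 36\right)^{2}\right) + 1723} = \sqrt{\sqrt{28} \left(7 - 28^{2}\right) + 1723} = \sqrt{2 \sqrt{7} \left(7 - 784\right) + 1723} = \sqrt{2 \sqrt{7} \left(-777\right) + 1723} = \sqrt{- 1554 \sqrt{7} + 1723} = \sqrt{1723 - 1554 \sqrt{7}} \approx 48.872 i$)
$c + t{\left(-27 \right)} = \sqrt{1723 - 1554 \sqrt{7}} - 27 = -27 + \sqrt{1723 - 1554 \sqrt{7}}$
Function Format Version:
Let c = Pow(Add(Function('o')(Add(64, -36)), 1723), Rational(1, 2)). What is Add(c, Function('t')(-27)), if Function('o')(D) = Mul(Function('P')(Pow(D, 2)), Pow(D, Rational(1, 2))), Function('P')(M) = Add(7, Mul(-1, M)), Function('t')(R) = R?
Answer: Add(-27, Pow(Add(1723, Mul(-1554, Pow(7, Rational(1, 2)))), Rational(1, 2))) ≈ Add(-27.000, Mul(48.872, I))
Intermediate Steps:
Function('o')(D) = Mul(Pow(D, Rational(1, 2)), Add(7, Mul(-1, Pow(D, 2)))) (Function('o')(D) = Mul(Add(7, Mul(-1, Pow(D, 2))), Pow(D, Rational(1, 2))) = Mul(Pow(D, Rational(1, 2)), Add(7, Mul(-1, Pow(D, 2)))))
c = Pow(Add(1723, Mul(-1554, Pow(7, Rational(1, 2)))), Rational(1, 2)) (c = Pow(Add(Mul(Pow(Add(64, -36), Rational(1, 2)), Add(7, Mul(-1, Pow(Add(64, -36), 2)))), 1723), Rational(1, 2)) = Pow(Add(Mul(Pow(28, Rational(1, 2)), Add(7, Mul(-1, Pow(28, 2)))), 1723), Rational(1, 2)) = Pow(Add(Mul(Mul(2, Pow(7, Rational(1, 2))), Add(7, Mul(-1, 784))), 1723), Rational(1, 2)) = Pow(Add(Mul(Mul(2, Pow(7, Rational(1, 2))), Add(7, -784)), 1723), Rational(1, 2)) = Pow(Add(Mul(Mul(2, Pow(7, Rational(1, 2))), -777), 1723), Rational(1, 2)) = Pow(Add(Mul(-1554, Pow(7, Rational(1, 2))), 1723), Rational(1, 2)) = Pow(Add(1723, Mul(-1554, Pow(7, Rational(1, 2)))), Rational(1, 2)) ≈ Mul(48.872, I))
Add(c, Function('t')(-27)) = Add(Pow(Add(1723, Mul(-1554, Pow(7, Rational(1, 2)))), Rational(1, 2)), -27) = Add(-27, Pow(Add(1723, Mul(-1554, Pow(7, Rational(1, 2)))), Rational(1, 2)))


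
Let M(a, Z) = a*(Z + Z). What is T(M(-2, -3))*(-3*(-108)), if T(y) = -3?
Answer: -972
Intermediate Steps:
M(a, Z) = 2*Z*a (M(a, Z) = a*(2*Z) = 2*Z*a)
T(M(-2, -3))*(-3*(-108)) = -(-9)*(-108) = -3*324 = -972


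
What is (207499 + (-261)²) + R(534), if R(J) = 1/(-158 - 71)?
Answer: 63116979/229 ≈ 2.7562e+5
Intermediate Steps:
R(J) = -1/229 (R(J) = 1/(-229) = -1/229)
(207499 + (-261)²) + R(534) = (207499 + (-261)²) - 1/229 = (207499 + 68121) - 1/229 = 275620 - 1/229 = 63116979/229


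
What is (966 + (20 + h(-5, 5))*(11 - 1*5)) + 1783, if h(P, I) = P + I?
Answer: 2869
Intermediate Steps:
h(P, I) = I + P
(966 + (20 + h(-5, 5))*(11 - 1*5)) + 1783 = (966 + (20 + (5 - 5))*(11 - 1*5)) + 1783 = (966 + (20 + 0)*(11 - 5)) + 1783 = (966 + 20*6) + 1783 = (966 + 120) + 1783 = 1086 + 1783 = 2869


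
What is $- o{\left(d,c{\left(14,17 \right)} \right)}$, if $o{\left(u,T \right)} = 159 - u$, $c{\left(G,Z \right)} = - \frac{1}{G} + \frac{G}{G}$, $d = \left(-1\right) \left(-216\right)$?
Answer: $57$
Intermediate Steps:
$d = 216$
$c{\left(G,Z \right)} = 1 - \frac{1}{G}$ ($c{\left(G,Z \right)} = - \frac{1}{G} + 1 = 1 - \frac{1}{G}$)
$- o{\left(d,c{\left(14,17 \right)} \right)} = - (159 - 216) = \left(-1\right) \left(-57\right) = 57$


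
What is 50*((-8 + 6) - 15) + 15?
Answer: -835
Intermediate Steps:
50*((-8 + 6) - 15) + 15 = 50*(-2 - 15) + 15 = 50*(-17) + 15 = -850 + 15 = -835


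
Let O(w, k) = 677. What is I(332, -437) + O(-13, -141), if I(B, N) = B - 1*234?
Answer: 775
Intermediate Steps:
I(B, N) = -234 + B (I(B, N) = B - 234 = -234 + B)
I(332, -437) + O(-13, -141) = (-234 + 332) + 677 = 98 + 677 = 775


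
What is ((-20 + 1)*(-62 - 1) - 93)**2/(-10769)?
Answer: -1218816/10769 ≈ -113.18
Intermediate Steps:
((-20 + 1)*(-62 - 1) - 93)**2/(-10769) = (-19*(-63) - 93)**2*(-1/10769) = (1197 - 93)**2*(-1/10769) = 1104**2*(-1/10769) = 1218816*(-1/10769) = -1218816/10769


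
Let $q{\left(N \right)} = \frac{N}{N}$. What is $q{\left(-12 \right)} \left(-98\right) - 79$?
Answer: $-177$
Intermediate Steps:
$q{\left(N \right)} = 1$
$q{\left(-12 \right)} \left(-98\right) - 79 = 1 \left(-98\right) - 79 = -98 - 79 = -177$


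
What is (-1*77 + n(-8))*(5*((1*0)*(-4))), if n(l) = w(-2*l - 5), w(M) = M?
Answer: 0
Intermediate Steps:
n(l) = -5 - 2*l (n(l) = -2*l - 5 = -5 - 2*l)
(-1*77 + n(-8))*(5*((1*0)*(-4))) = (-1*77 + (-5 - 2*(-8)))*(5*((1*0)*(-4))) = (-77 + (-5 + 16))*(5*(0*(-4))) = (-77 + 11)*(5*0) = -66*0 = 0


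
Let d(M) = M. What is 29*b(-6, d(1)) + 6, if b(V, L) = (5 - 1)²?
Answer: 470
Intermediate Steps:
b(V, L) = 16 (b(V, L) = 4² = 16)
29*b(-6, d(1)) + 6 = 29*16 + 6 = 464 + 6 = 470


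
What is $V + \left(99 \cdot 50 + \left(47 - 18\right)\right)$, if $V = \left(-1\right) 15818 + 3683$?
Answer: $-7156$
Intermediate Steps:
$V = -12135$ ($V = -15818 + 3683 = -12135$)
$V + \left(99 \cdot 50 + \left(47 - 18\right)\right) = -12135 + \left(99 \cdot 50 + \left(47 - 18\right)\right) = -12135 + \left(4950 + \left(47 - 18\right)\right) = -12135 + \left(4950 + 29\right) = -12135 + 4979 = -7156$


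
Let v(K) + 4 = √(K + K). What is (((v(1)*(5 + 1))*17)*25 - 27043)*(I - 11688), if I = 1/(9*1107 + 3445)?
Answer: 5836451197829/13408 - 199808696325*√2/6704 ≈ 3.9315e+8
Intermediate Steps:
v(K) = -4 + √2*√K (v(K) = -4 + √(K + K) = -4 + √(2*K) = -4 + √2*√K)
I = 1/13408 (I = 1/(9963 + 3445) = 1/13408 ≈ 7.4582e-5)
(((v(1)*(5 + 1))*17)*25 - 27043)*(I - 11688) = ((((-4 + √2*√1)*(5 + 1))*17)*25 - 27043)*(1/13408 - 11688) = ((((-4 + √2*1)*6)*17)*25 - 27043)*(-156712703/13408) = ((((-4 + √2)*6)*17)*25 - 27043)*(-156712703/13408) = (((-24 + 6*√2)*17)*25 - 27043)*(-156712703/13408) = ((-408 + 102*√2)*25 - 27043)*(-156712703/13408) = ((-10200 + 2550*√2) - 27043)*(-156712703/13408) = (-37243 + 2550*√2)*(-156712703/13408) = 5836451197829/13408 - 199808696325*√2/6704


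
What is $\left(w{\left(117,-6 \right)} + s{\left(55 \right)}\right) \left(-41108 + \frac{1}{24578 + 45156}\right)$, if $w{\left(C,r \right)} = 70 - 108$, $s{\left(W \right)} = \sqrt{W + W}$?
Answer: $\frac{54465880149}{34867} - \frac{2866625271 \sqrt{110}}{69734} \approx 1.131 \cdot 10^{6}$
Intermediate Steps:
$s{\left(W \right)} = \sqrt{2} \sqrt{W}$ ($s{\left(W \right)} = \sqrt{2 W} = \sqrt{2} \sqrt{W}$)
$w{\left(C,r \right)} = -38$ ($w{\left(C,r \right)} = 70 - 108 = -38$)
$\left(w{\left(117,-6 \right)} + s{\left(55 \right)}\right) \left(-41108 + \frac{1}{24578 + 45156}\right) = \left(-38 + \sqrt{2} \sqrt{55}\right) \left(-41108 + \frac{1}{24578 + 45156}\right) = \left(-38 + \sqrt{110}\right) \left(-41108 + \frac{1}{69734}\right) = \left(-38 + \sqrt{110}\right) \left(- \frac{2866625271}{69734}\right) = \frac{54465880149}{34867} - \frac{2866625271 \sqrt{110}}{69734}$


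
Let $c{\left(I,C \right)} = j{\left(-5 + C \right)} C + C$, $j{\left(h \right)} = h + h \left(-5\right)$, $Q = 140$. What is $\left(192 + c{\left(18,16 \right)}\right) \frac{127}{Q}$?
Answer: $- \frac{15748}{35} \approx -449.94$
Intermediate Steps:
$j{\left(h \right)} = - 4 h$ ($j{\left(h \right)} = h - 5 h = - 4 h$)
$c{\left(I,C \right)} = C + C \left(20 - 4 C\right)$ ($c{\left(I,C \right)} = - 4 \left(-5 + C\right) C + C = \left(20 - 4 C\right) C + C = C \left(20 - 4 C\right) + C = C + C \left(20 - 4 C\right)$)
$\left(192 + c{\left(18,16 \right)}\right) \frac{127}{Q} = \left(192 + 16 \left(21 - 64\right)\right) \frac{127}{140} = \left(192 + 16 \left(21 - 64\right)\right) 127 \cdot \frac{1}{140} = \left(192 + 16 \left(-43\right)\right) \frac{127}{140} = \left(192 - 688\right) \frac{127}{140} = \left(-496\right) \frac{127}{140} = - \frac{15748}{35}$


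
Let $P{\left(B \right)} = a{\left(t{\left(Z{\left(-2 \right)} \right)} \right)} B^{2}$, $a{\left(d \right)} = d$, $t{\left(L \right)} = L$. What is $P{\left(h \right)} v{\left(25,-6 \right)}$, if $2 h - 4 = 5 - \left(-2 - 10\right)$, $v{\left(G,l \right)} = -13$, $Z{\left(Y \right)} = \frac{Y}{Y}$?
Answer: $- \frac{5733}{4} \approx -1433.3$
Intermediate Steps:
$Z{\left(Y \right)} = 1$
$h = \frac{21}{2}$ ($h = 2 + \frac{5 - \left(-2 - 10\right)}{2} = 2 + \frac{5 - -12}{2} = 2 + \frac{5 + 12}{2} = 2 + \frac{1}{2} \cdot 17 = 2 + \frac{17}{2} = \frac{21}{2} \approx 10.5$)
$P{\left(B \right)} = B^{2}$ ($P{\left(B \right)} = 1 B^{2} = B^{2}$)
$P{\left(h \right)} v{\left(25,-6 \right)} = \left(\frac{21}{2}\right)^{2} \left(-13\right) = \frac{441}{4} \left(-13\right) = - \frac{5733}{4}$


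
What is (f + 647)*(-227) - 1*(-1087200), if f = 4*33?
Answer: 910367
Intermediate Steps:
f = 132
(f + 647)*(-227) - 1*(-1087200) = (132 + 647)*(-227) - 1*(-1087200) = 779*(-227) + 1087200 = -176833 + 1087200 = 910367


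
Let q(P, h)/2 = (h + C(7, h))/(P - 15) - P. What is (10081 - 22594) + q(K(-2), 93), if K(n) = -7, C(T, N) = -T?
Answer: -137575/11 ≈ -12507.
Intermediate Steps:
q(P, h) = -2*P + 2*(-7 + h)/(-15 + P) (q(P, h) = 2*((h - 1*7)/(P - 15) - P) = 2*((h - 7)/(-15 + P) - P) = 2*((-7 + h)/(-15 + P) - P) = 2*(-P + (-7 + h)/(-15 + P)) = -2*P + 2*(-7 + h)/(-15 + P))
(10081 - 22594) + q(K(-2), 93) = (10081 - 22594) + 2*(-7 + 93 - 1*(-7)² + 15*(-7))/(-15 - 7) = -12513 + 2*(-7 + 93 - 1*49 - 105)/(-22) = -12513 + 2*(-1/22)*(-7 + 93 - 49 - 105) = -12513 + 2*(-1/22)*(-68) = -12513 + 68/11 = -137575/11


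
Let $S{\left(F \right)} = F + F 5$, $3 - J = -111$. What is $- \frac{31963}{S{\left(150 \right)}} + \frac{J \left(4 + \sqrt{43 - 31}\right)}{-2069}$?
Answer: $- \frac{66541847}{1862100} - \frac{228 \sqrt{3}}{2069} \approx -35.926$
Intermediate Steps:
$J = 114$ ($J = 3 - -111 = 3 + 111 = 114$)
$S{\left(F \right)} = 6 F$ ($S{\left(F \right)} = F + 5 F = 6 F$)
$- \frac{31963}{S{\left(150 \right)}} + \frac{J \left(4 + \sqrt{43 - 31}\right)}{-2069} = - \frac{31963}{6 \cdot 150} + \frac{114 \left(4 + \sqrt{43 - 31}\right)}{-2069} = - \frac{31963}{900} + 114 \left(4 + \sqrt{12}\right) \left(- \frac{1}{2069}\right) = \left(-31963\right) \frac{1}{900} + 114 \left(4 + 2 \sqrt{3}\right) \left(- \frac{1}{2069}\right) = - \frac{31963}{900} + \left(456 + 228 \sqrt{3}\right) \left(- \frac{1}{2069}\right) = - \frac{31963}{900} - \left(\frac{456}{2069} + \frac{228 \sqrt{3}}{2069}\right) = - \frac{66541847}{1862100} - \frac{228 \sqrt{3}}{2069}$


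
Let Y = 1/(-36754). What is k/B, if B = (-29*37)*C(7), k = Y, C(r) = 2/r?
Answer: 7/78874084 ≈ 8.8749e-8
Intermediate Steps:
Y = -1/36754 ≈ -2.7208e-5
k = -1/36754 ≈ -2.7208e-5
B = -2146/7 (B = (-29*37)*(2/7) = -2146/7 ≈ -306.57)
k/B = -1/(36754*(-2146/7)) = -1/36754*(-7/2146) = 7/78874084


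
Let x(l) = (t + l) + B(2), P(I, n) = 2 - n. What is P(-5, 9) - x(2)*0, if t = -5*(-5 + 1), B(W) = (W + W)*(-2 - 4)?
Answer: -7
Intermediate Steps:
B(W) = -12*W (B(W) = (2*W)*(-6) = -12*W)
t = 20 (t = -5*(-4) = 20)
x(l) = -4 + l (x(l) = (20 + l) - 12*2 = (20 + l) - 24 = -4 + l)
P(-5, 9) - x(2)*0 = (2 - 1*9) - (-4 + 2)*0 = (2 - 9) - (-2)*0 = -7 - 1*0 = -7 + 0 = -7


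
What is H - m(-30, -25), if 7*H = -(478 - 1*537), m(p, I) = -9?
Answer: 122/7 ≈ 17.429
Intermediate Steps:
H = 59/7 (H = (-(478 - 1*537))/7 = (-(478 - 537))/7 = (-1*(-59))/7 = (⅐)*59 = 59/7 ≈ 8.4286)
H - m(-30, -25) = 59/7 - 1*(-9) = 59/7 + 9 = 122/7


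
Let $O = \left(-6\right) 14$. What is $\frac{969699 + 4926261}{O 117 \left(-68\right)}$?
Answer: $\frac{35095}{3978} \approx 8.8223$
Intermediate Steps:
$O = -84$
$\frac{969699 + 4926261}{O 117 \left(-68\right)} = \frac{969699 + 4926261}{\left(-84\right) 117 \left(-68\right)} = \frac{5895960}{\left(-9828\right) \left(-68\right)} = \frac{5895960}{668304} = 5895960 \cdot \frac{1}{668304} = \frac{35095}{3978}$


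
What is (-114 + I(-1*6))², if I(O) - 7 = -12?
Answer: 14161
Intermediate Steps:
I(O) = -5 (I(O) = 7 - 12 = -5)
(-114 + I(-1*6))² = (-114 - 5)² = (-119)² = 14161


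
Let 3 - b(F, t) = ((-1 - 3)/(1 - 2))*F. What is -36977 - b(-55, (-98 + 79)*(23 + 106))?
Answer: -37200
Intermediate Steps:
b(F, t) = 3 - 4*F (b(F, t) = 3 - (-1 - 3)/(1 - 2)*F = 3 - (-4/(-1))*F = 3 - (-4*(-1))*F = 3 - 4*F)
-36977 - b(-55, (-98 + 79)*(23 + 106)) = -36977 - (3 - 4*(-55)) = -36977 - (3 + 220) = -36977 - 1*223 = -36977 - 223 = -37200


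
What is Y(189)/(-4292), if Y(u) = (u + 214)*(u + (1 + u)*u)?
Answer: -14547897/4292 ≈ -3389.5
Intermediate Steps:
Y(u) = (214 + u)*(u + u*(1 + u))
Y(189)/(-4292) = (189*(428 + 189² + 216*189))/(-4292) = (189*(428 + 35721 + 40824))*(-1/4292) = (189*76973)*(-1/4292) = 14547897*(-1/4292) = -14547897/4292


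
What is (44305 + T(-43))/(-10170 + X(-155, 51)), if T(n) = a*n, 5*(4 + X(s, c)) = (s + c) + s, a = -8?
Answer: -24805/5681 ≈ -4.3663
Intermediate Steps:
X(s, c) = -4 + c/5 + 2*s/5 (X(s, c) = -4 + ((s + c) + s)/5 = -4 + ((c + s) + s)/5 = -4 + (c + 2*s)/5 = -4 + (c/5 + 2*s/5) = -4 + c/5 + 2*s/5)
T(n) = -8*n
(44305 + T(-43))/(-10170 + X(-155, 51)) = (44305 - 8*(-43))/(-10170 + (-4 + (⅕)*51 + (⅖)*(-155))) = (44305 + 344)/(-10170 + (-4 + 51/5 - 62)) = 44649/(-10170 - 279/5) = 44649/(-51129/5) = 44649*(-5/51129) = -24805/5681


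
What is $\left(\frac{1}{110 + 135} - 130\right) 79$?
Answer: $- \frac{2516071}{245} \approx -10270.0$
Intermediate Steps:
$\left(\frac{1}{110 + 135} - 130\right) 79 = \left(\frac{1}{245} - 130\right) 79 = \left(- \frac{31849}{245}\right) 79 = - \frac{2516071}{245}$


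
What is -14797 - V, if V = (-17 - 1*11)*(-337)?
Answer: -24233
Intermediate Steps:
V = 9436 (V = (-17 - 11)*(-337) = -28*(-337) = 9436)
-14797 - V = -14797 - 1*9436 = -14797 - 9436 = -24233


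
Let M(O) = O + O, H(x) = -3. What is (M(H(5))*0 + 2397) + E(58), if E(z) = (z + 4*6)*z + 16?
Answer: 7169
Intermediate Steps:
M(O) = 2*O
E(z) = 16 + z*(24 + z) (E(z) = (z + 24)*z + 16 = (24 + z)*z + 16 = z*(24 + z) + 16 = 16 + z*(24 + z))
(M(H(5))*0 + 2397) + E(58) = ((2*(-3))*0 + 2397) + (16 + 58² + 24*58) = (-6*0 + 2397) + (16 + 3364 + 1392) = (0 + 2397) + 4772 = 2397 + 4772 = 7169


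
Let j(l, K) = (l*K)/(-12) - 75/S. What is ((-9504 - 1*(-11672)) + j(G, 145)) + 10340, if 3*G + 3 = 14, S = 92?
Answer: 2579816/207 ≈ 12463.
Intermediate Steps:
G = 11/3 (G = -1 + (1/3)*14 = -1 + 14/3 = 11/3 ≈ 3.6667)
j(l, K) = -75/92 - K*l/12 (j(l, K) = (l*K)/(-12) - 75/92 = (K*l)*(-1/12) - 75*1/92 = -K*l/12 - 75/92 = -75/92 - K*l/12)
((-9504 - 1*(-11672)) + j(G, 145)) + 10340 = ((-9504 - 1*(-11672)) + (-75/92 - 1/12*145*11/3)) + 10340 = ((-9504 + 11672) + (-75/92 - 1595/36)) + 10340 = (2168 - 9340/207) + 10340 = 439436/207 + 10340 = 2579816/207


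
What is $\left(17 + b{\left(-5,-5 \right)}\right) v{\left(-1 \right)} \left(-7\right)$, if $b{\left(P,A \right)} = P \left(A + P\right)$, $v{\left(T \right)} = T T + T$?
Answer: $0$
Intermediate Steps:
$v{\left(T \right)} = T + T^{2}$ ($v{\left(T \right)} = T^{2} + T = T + T^{2}$)
$\left(17 + b{\left(-5,-5 \right)}\right) v{\left(-1 \right)} \left(-7\right) = \left(17 - 5 \left(-5 - 5\right)\right) \left(- (1 - 1)\right) \left(-7\right) = \left(17 - -50\right) \left(\left(-1\right) 0\right) \left(-7\right) = \left(17 + 50\right) 0 \left(-7\right) = 67 \cdot 0 \left(-7\right) = 0 \left(-7\right) = 0$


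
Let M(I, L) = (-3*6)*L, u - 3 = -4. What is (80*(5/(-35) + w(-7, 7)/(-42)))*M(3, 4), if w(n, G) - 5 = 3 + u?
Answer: 12480/7 ≈ 1782.9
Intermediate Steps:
u = -1 (u = 3 - 4 = -1)
M(I, L) = -18*L
w(n, G) = 7 (w(n, G) = 5 + (3 - 1) = 5 + 2 = 7)
(80*(5/(-35) + w(-7, 7)/(-42)))*M(3, 4) = (80*(5/(-35) + 7/(-42)))*(-18*4) = (80*(5*(-1/35) + 7*(-1/42)))*(-72) = (80*(-⅐ - ⅙))*(-72) = (80*(-13/42))*(-72) = -520/21*(-72) = 12480/7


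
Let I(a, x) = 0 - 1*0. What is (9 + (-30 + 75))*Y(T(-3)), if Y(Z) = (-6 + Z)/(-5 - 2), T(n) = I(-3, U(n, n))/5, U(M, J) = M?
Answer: 324/7 ≈ 46.286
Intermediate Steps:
I(a, x) = 0 (I(a, x) = 0 + 0 = 0)
T(n) = 0 (T(n) = 0/5 = 0*(⅕) = 0)
Y(Z) = 6/7 - Z/7 (Y(Z) = (-6 + Z)/(-7) = (-6 + Z)*(-⅐) = 6/7 - Z/7)
(9 + (-30 + 75))*Y(T(-3)) = (9 + (-30 + 75))*(6/7 - ⅐*0) = (9 + 45)*(6/7 + 0) = 54*(6/7) = 324/7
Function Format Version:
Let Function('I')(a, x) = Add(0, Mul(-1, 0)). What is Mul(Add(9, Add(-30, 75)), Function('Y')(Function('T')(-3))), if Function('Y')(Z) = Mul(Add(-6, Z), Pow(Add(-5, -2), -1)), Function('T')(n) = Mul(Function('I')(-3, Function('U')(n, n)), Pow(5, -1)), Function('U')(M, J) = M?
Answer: Rational(324, 7) ≈ 46.286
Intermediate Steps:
Function('I')(a, x) = 0 (Function('I')(a, x) = Add(0, 0) = 0)
Function('T')(n) = 0 (Function('T')(n) = Mul(0, Pow(5, -1)) = Mul(0, Rational(1, 5)) = 0)
Function('Y')(Z) = Add(Rational(6, 7), Mul(Rational(-1, 7), Z)) (Function('Y')(Z) = Mul(Add(-6, Z), Pow(-7, -1)) = Mul(Add(-6, Z), Rational(-1, 7)) = Add(Rational(6, 7), Mul(Rational(-1, 7), Z)))
Mul(Add(9, Add(-30, 75)), Function('Y')(Function('T')(-3))) = Mul(Add(9, Add(-30, 75)), Add(Rational(6, 7), Mul(Rational(-1, 7), 0))) = Mul(Add(9, 45), Add(Rational(6, 7), 0)) = Mul(54, Rational(6, 7)) = Rational(324, 7)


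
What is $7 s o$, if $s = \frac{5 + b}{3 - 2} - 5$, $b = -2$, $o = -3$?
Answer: $42$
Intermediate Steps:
$s = -2$ ($s = \frac{5 - 2}{3 - 2} - 5 = \frac{3}{1} - 5 = 3 \cdot 1 - 5 = 3 - 5 = -2$)
$7 s o = 7 \left(-2\right) \left(-3\right) = \left(-14\right) \left(-3\right) = 42$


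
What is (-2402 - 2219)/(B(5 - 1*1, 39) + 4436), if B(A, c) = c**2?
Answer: -4621/5957 ≈ -0.77573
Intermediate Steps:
(-2402 - 2219)/(B(5 - 1*1, 39) + 4436) = (-2402 - 2219)/(39**2 + 4436) = -4621/(1521 + 4436) = -4621/5957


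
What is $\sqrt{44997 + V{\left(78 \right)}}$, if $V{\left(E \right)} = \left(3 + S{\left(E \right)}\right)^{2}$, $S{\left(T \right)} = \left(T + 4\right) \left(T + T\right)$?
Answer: $\sqrt{163757022} \approx 12797.0$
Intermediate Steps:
$S{\left(T \right)} = 2 T \left(4 + T\right)$ ($S{\left(T \right)} = \left(4 + T\right) 2 T = 2 T \left(4 + T\right)$)
$V{\left(E \right)} = \left(3 + 2 E \left(4 + E\right)\right)^{2}$
$\sqrt{44997 + V{\left(78 \right)}} = \sqrt{44997 + \left(3 + 2 \cdot 78 \left(4 + 78\right)\right)^{2}} = \sqrt{44997 + \left(3 + 2 \cdot 78 \cdot 82\right)^{2}} = \sqrt{44997 + \left(3 + 12792\right)^{2}} = \sqrt{44997 + 12795^{2}} = \sqrt{44997 + 163712025} = \sqrt{163757022}$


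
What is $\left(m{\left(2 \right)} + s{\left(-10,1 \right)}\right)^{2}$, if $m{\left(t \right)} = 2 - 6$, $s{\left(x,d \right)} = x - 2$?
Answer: $256$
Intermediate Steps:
$s{\left(x,d \right)} = -2 + x$
$m{\left(t \right)} = -4$ ($m{\left(t \right)} = 2 - 6 = -4$)
$\left(m{\left(2 \right)} + s{\left(-10,1 \right)}\right)^{2} = \left(-4 - 12\right)^{2} = \left(-16\right)^{2} = 256$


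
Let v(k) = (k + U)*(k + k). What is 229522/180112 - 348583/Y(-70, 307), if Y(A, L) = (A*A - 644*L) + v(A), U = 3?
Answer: 13110592839/4129697992 ≈ 3.1747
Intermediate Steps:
v(k) = 2*k*(3 + k) (v(k) = (k + 3)*(k + k) = (3 + k)*(2*k) = 2*k*(3 + k))
Y(A, L) = A² - 644*L + 2*A*(3 + A) (Y(A, L) = (A*A - 644*L) + 2*A*(3 + A) = (A² - 644*L) + 2*A*(3 + A) = A² - 644*L + 2*A*(3 + A))
229522/180112 - 348583/Y(-70, 307) = 229522/180112 - 348583/(-644*307 + 3*(-70)² + 6*(-70)) = 229522*(1/180112) - 348583/(-197708 + 3*4900 - 420) = 114761/90056 - 348583/(-197708 + 14700 - 420) = 114761/90056 - 348583/(-183428) = 114761/90056 - 348583*(-1/183428) = 114761/90056 + 348583/183428 = 13110592839/4129697992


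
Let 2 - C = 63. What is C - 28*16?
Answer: -509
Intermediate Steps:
C = -61 (C = 2 - 1*63 = 2 - 63 = -61)
C - 28*16 = -61 - 28*16 = -61 - 448 = -509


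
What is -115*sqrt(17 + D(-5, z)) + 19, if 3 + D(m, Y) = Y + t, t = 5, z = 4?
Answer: 19 - 115*sqrt(23) ≈ -532.52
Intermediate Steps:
D(m, Y) = 2 + Y (D(m, Y) = -3 + (Y + 5) = -3 + (5 + Y) = 2 + Y)
-115*sqrt(17 + D(-5, z)) + 19 = -115*sqrt(17 + (2 + 4)) + 19 = -115*sqrt(17 + 6) + 19 = -115*sqrt(23) + 19 = 19 - 115*sqrt(23)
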